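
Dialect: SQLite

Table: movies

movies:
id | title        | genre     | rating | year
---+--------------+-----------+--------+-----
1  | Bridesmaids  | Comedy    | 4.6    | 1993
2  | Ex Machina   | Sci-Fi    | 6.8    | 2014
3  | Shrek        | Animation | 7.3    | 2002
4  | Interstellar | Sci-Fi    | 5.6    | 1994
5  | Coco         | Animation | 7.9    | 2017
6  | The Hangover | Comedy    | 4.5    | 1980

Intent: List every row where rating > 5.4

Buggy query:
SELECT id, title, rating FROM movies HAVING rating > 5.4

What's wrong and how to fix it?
Bug: HAVING filters the output of aggregation, but this query has no GROUP BY and no aggregate functions, so SQLite rejects it (HAVING clause on a non-aggregate query); the condition here is per row

Fix: Replace HAVING with WHERE since the condition applies to individual rows

Corrected query:
SELECT id, title, rating FROM movies WHERE rating > 5.4

Result:
id | title        | rating
---+--------------+-------
2  | Ex Machina   | 6.8   
3  | Shrek        | 7.3   
4  | Interstellar | 5.6   
5  | Coco         | 7.9   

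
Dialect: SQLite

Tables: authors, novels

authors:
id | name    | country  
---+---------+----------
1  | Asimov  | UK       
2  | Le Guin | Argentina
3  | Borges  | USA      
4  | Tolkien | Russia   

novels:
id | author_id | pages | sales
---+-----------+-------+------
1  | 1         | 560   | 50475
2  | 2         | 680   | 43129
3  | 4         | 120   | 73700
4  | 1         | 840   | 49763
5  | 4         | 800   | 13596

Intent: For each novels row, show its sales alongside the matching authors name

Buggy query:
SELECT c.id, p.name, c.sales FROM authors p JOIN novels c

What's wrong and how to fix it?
Bug: JOIN with no ON clause produces a cartesian product; every novels row pairs with every authors row

Fix: Add ON c.author_id = p.id to the JOIN

Corrected query:
SELECT c.id, p.name, c.sales FROM authors p JOIN novels c ON c.author_id = p.id

Result:
id | name    | sales
---+---------+------
1  | Asimov  | 50475
2  | Le Guin | 43129
3  | Tolkien | 73700
4  | Asimov  | 49763
5  | Tolkien | 13596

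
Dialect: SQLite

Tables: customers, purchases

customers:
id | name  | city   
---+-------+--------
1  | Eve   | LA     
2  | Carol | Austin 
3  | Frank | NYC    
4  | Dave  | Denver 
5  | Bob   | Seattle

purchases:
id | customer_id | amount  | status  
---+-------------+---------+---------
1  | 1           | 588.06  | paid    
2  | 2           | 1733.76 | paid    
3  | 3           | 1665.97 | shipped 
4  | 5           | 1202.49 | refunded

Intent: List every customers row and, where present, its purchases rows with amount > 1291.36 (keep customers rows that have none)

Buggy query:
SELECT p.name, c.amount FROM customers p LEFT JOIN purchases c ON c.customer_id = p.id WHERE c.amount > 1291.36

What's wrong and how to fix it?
Bug: Filtering c.amount in WHERE discards the NULL rows produced by LEFT JOIN, turning it into an inner join

Fix: Move the right-table condition into the ON clause so unmatched parents are kept

Corrected query:
SELECT p.name, c.amount FROM customers p LEFT JOIN purchases c ON c.customer_id = p.id AND c.amount > 1291.36

Result:
name  | amount 
------+--------
Eve   | NULL   
Carol | 1733.76
Frank | 1665.97
Dave  | NULL   
Bob   | NULL   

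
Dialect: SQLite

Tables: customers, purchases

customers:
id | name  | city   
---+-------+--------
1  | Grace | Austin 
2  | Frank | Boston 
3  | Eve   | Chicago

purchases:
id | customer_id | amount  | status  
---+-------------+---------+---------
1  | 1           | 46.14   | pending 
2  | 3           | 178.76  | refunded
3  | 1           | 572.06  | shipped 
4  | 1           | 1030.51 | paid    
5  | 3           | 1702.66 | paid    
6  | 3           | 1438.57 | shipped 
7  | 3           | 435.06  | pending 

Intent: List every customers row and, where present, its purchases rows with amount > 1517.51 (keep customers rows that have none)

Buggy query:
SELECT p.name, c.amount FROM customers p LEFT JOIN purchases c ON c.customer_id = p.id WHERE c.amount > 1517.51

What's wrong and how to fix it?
Bug: A WHERE condition on the right-hand table after LEFT JOIN drops unmatched parents

Fix: Put 'c.amount > 1517.51' in the JOIN's ON clause instead of WHERE

Corrected query:
SELECT p.name, c.amount FROM customers p LEFT JOIN purchases c ON c.customer_id = p.id AND c.amount > 1517.51

Result:
name  | amount 
------+--------
Grace | NULL   
Frank | NULL   
Eve   | 1702.66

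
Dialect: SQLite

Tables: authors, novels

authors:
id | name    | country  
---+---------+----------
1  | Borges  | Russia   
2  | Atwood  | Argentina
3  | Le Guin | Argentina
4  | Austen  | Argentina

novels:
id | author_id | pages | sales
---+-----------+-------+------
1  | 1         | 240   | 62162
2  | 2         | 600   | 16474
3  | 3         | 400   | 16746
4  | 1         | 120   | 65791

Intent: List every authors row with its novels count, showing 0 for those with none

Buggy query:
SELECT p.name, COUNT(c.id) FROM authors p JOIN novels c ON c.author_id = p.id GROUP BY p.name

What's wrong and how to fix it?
Bug: An inner join excludes parents with zero children

Fix: Use LEFT JOIN so parents without children still appear (COUNT(c.id) gives 0)

Corrected query:
SELECT p.name, COUNT(c.id) FROM authors p LEFT JOIN novels c ON c.author_id = p.id GROUP BY p.name

Result:
name    | COUNT(c.id)
--------+------------
Atwood  | 1          
Austen  | 0          
Borges  | 2          
Le Guin | 1          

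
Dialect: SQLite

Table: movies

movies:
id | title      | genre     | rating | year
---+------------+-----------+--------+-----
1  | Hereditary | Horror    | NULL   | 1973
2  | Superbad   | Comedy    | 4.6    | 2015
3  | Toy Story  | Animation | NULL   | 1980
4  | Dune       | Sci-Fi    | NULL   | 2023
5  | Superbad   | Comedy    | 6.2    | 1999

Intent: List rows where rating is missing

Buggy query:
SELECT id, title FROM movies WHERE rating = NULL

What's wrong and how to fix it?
Bug: '= NULL' is always unknown in SQL three-valued logic, so no rows match

Fix: Replace '= NULL' with 'IS NULL'

Corrected query:
SELECT id, title FROM movies WHERE rating IS NULL

Result:
id | title     
---+-----------
1  | Hereditary
3  | Toy Story 
4  | Dune      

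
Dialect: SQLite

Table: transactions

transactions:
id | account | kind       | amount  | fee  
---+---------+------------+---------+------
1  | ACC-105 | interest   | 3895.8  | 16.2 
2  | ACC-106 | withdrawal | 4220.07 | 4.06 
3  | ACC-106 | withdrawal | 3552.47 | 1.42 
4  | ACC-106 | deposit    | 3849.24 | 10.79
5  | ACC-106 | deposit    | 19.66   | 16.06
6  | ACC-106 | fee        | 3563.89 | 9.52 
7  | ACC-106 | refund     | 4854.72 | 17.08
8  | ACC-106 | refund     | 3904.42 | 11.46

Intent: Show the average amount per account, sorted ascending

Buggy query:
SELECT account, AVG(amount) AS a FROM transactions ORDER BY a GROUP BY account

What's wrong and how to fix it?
Bug: GROUP BY must precede ORDER BY

Fix: Move ORDER BY to the end, after GROUP BY

Corrected query:
SELECT account, AVG(amount) AS a FROM transactions GROUP BY account ORDER BY a

Result:
account | a          
--------+------------
ACC-106 | 3423.495714
ACC-105 | 3895.8     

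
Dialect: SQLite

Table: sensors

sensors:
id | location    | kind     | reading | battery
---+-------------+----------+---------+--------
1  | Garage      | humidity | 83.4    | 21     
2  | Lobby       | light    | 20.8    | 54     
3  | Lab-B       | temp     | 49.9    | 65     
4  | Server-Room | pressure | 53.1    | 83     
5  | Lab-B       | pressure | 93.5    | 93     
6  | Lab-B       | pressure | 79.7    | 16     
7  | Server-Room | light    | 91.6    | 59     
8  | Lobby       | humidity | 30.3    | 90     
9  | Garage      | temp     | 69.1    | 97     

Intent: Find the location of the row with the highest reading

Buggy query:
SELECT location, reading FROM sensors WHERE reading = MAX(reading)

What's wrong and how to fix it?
Bug: WHERE is evaluated per row; an aggregate over the whole table isn't defined there

Fix: Use a subquery: WHERE reading = (SELECT MAX(reading) FROM sensors)

Corrected query:
SELECT location, reading FROM sensors WHERE reading = (SELECT MAX(reading) FROM sensors)

Result:
location | reading
---------+--------
Lab-B    | 93.5   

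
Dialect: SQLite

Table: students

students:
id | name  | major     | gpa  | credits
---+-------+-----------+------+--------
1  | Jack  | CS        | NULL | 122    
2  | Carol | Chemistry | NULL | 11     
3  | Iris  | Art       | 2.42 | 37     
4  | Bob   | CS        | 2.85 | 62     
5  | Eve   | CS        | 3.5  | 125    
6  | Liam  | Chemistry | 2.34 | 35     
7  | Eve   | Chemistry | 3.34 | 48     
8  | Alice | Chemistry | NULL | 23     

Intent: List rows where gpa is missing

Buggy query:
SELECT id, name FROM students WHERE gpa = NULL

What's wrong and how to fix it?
Bug: '= NULL' is always unknown in SQL three-valued logic, so no rows match

Fix: Use IS NULL to test for NULL

Corrected query:
SELECT id, name FROM students WHERE gpa IS NULL

Result:
id | name 
---+------
1  | Jack 
2  | Carol
8  | Alice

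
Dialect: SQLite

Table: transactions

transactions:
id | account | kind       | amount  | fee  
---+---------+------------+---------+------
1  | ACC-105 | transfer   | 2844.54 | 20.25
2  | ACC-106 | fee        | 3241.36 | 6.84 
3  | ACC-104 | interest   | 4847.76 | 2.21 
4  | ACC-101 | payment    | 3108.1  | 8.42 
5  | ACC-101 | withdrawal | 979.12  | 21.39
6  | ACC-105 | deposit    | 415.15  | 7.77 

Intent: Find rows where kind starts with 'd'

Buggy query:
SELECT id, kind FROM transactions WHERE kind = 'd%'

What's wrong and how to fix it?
Bug: Wildcards only work with LIKE; '=' treats '%' as a literal character

Fix: Use LIKE for wildcard pattern matching

Corrected query:
SELECT id, kind FROM transactions WHERE kind LIKE 'd%'

Result:
id | kind   
---+--------
6  | deposit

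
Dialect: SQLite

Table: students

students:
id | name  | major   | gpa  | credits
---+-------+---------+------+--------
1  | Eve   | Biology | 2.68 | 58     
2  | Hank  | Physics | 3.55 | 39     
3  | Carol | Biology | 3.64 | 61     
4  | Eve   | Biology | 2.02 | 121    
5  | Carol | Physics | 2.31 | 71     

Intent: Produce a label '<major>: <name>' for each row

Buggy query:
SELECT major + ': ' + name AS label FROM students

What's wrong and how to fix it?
Bug: SQLite uses || for string concatenation; + coerces text to numbers (yielding 0)

Fix: Replace + with || to concatenate text

Corrected query:
SELECT major || ': ' || name AS label FROM students

Result:
label         
--------------
Biology: Eve  
Physics: Hank 
Biology: Carol
Biology: Eve  
Physics: Carol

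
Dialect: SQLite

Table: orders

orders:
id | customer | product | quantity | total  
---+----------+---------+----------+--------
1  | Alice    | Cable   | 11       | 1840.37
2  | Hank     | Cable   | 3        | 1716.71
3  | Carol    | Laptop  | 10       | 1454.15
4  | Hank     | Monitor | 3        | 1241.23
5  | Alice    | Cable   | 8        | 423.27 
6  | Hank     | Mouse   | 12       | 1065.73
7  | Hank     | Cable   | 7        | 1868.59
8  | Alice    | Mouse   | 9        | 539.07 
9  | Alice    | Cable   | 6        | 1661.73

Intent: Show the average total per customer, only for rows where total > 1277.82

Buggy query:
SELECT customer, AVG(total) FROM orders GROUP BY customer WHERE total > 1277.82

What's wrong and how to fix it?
Bug: WHERE cannot follow GROUP BY

Fix: Place WHERE between FROM and GROUP BY

Corrected query:
SELECT customer, AVG(total) FROM orders WHERE total > 1277.82 GROUP BY customer

Result:
customer | AVG(total)
---------+-----------
Alice    | 1751.05   
Carol    | 1454.15   
Hank     | 1792.65   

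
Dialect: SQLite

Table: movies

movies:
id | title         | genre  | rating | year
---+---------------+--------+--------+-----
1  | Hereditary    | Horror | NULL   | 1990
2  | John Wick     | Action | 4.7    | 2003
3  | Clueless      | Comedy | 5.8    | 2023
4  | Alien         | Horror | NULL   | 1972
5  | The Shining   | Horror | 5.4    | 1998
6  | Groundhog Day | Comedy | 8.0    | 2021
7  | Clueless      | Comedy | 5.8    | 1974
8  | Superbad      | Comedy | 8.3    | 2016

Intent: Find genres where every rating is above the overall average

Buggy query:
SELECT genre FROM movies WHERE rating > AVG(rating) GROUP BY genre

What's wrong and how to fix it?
Bug: AVG() is an aggregate; it can't sit directly in WHERE

Fix: Use a subquery for AVG and a HAVING MIN(...) filter so the condition holds for every row in the group

Corrected query:
SELECT genre FROM movies GROUP BY genre HAVING MIN(rating) > (SELECT AVG(rating) FROM movies)

Result:
(no rows)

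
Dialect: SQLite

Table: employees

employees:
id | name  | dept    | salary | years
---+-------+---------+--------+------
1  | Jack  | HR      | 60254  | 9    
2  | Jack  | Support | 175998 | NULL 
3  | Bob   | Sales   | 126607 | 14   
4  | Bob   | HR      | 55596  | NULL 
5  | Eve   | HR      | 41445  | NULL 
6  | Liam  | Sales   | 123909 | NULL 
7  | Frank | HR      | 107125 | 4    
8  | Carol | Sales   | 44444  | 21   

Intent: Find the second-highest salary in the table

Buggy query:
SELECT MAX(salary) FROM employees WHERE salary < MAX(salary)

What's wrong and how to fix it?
Bug: MAX(salary) on the right of the comparison is an aggregate-in-WHERE error

Fix: Compute the overall MAX in a subquery, then take MAX of rows below it

Corrected query:
SELECT MAX(salary) FROM employees WHERE salary < (SELECT MAX(salary) FROM employees)

Result:
MAX(salary)
-----------
126607     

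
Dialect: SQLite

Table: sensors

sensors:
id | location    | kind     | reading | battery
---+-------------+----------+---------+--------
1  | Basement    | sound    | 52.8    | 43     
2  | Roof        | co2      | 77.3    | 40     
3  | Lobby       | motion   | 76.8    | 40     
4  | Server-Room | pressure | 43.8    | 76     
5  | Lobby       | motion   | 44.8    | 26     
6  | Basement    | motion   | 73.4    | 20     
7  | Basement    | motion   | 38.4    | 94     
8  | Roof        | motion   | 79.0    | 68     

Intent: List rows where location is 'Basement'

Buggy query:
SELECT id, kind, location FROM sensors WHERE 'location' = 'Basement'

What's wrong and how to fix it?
Bug: Single quotes denote string literals in SQL; the column name is being compared as a constant string

Fix: Reference the column as location without single quotes

Corrected query:
SELECT id, kind, location FROM sensors WHERE location = 'Basement'

Result:
id | kind   | location
---+--------+---------
1  | sound  | Basement
6  | motion | Basement
7  | motion | Basement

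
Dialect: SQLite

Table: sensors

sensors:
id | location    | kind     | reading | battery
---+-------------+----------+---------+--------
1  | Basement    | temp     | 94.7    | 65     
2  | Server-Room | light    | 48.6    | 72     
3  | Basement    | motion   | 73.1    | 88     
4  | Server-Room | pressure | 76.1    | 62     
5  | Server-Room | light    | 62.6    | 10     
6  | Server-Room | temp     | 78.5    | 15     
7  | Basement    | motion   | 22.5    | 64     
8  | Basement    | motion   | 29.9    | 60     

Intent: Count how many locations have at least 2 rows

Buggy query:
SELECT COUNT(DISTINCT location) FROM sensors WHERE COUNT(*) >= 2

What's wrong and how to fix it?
Bug: WHERE filters individual rows, not groups, so a group-level COUNT is invalid there

Fix: Use a subquery that GROUPs and filters with HAVING, then count its rows

Corrected query:
SELECT COUNT(*) FROM (SELECT location FROM sensors GROUP BY location HAVING COUNT(*) >= 2)

Result:
COUNT(*)
--------
2       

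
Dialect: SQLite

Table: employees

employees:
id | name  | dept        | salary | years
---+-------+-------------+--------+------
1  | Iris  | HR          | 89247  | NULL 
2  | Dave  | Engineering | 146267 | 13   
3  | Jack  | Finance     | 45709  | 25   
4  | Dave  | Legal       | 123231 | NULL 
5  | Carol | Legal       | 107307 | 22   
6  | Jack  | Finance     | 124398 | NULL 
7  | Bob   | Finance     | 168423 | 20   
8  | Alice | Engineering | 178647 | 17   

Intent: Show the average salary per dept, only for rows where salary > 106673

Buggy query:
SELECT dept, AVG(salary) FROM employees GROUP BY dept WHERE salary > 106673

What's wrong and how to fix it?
Bug: WHERE cannot follow GROUP BY

Fix: Move the WHERE clause before GROUP BY

Corrected query:
SELECT dept, AVG(salary) FROM employees WHERE salary > 106673 GROUP BY dept

Result:
dept        | AVG(salary)
------------+------------
Engineering | 162457     
Finance     | 146410.5   
Legal       | 115269     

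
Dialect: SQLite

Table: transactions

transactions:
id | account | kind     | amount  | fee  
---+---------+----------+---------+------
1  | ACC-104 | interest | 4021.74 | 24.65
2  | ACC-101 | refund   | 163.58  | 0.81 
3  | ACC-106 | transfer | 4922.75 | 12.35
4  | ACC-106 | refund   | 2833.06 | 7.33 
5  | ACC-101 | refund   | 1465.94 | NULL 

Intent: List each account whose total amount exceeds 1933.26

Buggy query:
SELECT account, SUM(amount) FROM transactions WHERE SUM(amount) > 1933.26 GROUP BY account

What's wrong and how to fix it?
Bug: Aggregate functions cannot appear in a WHERE clause

Fix: Use HAVING (which filters groups after aggregation) instead of WHERE

Corrected query:
SELECT account, SUM(amount) FROM transactions GROUP BY account HAVING SUM(amount) > 1933.26

Result:
account | SUM(amount)
--------+------------
ACC-104 | 4021.74    
ACC-106 | 7755.81    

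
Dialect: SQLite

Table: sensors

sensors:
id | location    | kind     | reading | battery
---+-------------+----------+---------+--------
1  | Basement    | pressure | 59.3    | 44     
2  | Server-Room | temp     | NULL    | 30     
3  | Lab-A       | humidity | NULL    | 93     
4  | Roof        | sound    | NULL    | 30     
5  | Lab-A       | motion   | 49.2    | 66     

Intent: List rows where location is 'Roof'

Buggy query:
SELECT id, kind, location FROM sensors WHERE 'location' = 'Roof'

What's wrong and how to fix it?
Bug: 'location' in single quotes is a string literal, not the column; the comparison is literal-vs-literal and never true

Fix: Reference the column as location without single quotes

Corrected query:
SELECT id, kind, location FROM sensors WHERE location = 'Roof'

Result:
id | kind  | location
---+-------+---------
4  | sound | Roof    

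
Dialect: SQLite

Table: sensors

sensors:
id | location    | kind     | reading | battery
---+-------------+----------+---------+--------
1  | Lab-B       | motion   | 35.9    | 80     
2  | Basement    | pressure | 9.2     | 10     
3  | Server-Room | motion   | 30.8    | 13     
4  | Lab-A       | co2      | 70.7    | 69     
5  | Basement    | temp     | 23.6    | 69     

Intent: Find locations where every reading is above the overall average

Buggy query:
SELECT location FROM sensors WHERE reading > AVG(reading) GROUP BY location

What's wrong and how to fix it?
Bug: WHERE evaluates per row before aggregation, so AVG() is unavailable

Fix: Use a subquery for AVG and a HAVING MIN(...) filter so the condition holds for every row in the group

Corrected query:
SELECT location FROM sensors GROUP BY location HAVING MIN(reading) > (SELECT AVG(reading) FROM sensors)

Result:
location
--------
Lab-A   
Lab-B   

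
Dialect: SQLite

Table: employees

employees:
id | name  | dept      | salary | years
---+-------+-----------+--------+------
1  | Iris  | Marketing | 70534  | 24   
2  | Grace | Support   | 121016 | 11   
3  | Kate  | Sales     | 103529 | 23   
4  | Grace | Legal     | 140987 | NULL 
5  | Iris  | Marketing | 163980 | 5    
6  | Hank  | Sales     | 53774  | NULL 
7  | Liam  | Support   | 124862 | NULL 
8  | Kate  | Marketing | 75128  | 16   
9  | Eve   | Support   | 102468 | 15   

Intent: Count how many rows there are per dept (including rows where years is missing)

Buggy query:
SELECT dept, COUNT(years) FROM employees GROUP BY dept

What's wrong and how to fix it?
Bug: COUNT(years) skips NULLs, so groups with missing years are undercounted

Fix: Use COUNT(*) to count all rows regardless of NULL

Corrected query:
SELECT dept, COUNT(*) FROM employees GROUP BY dept

Result:
dept      | COUNT(*)
----------+---------
Legal     | 1       
Marketing | 3       
Sales     | 2       
Support   | 3       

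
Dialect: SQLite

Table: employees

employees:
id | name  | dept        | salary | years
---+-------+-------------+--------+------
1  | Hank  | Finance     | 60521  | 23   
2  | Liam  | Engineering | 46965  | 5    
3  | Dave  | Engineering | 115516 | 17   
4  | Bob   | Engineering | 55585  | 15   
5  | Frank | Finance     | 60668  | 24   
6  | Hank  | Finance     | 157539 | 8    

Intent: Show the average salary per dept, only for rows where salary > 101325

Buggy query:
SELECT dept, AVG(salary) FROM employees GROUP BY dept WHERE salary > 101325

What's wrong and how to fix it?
Bug: WHERE cannot follow GROUP BY

Fix: Move the WHERE clause before GROUP BY

Corrected query:
SELECT dept, AVG(salary) FROM employees WHERE salary > 101325 GROUP BY dept

Result:
dept        | AVG(salary)
------------+------------
Engineering | 115516     
Finance     | 157539     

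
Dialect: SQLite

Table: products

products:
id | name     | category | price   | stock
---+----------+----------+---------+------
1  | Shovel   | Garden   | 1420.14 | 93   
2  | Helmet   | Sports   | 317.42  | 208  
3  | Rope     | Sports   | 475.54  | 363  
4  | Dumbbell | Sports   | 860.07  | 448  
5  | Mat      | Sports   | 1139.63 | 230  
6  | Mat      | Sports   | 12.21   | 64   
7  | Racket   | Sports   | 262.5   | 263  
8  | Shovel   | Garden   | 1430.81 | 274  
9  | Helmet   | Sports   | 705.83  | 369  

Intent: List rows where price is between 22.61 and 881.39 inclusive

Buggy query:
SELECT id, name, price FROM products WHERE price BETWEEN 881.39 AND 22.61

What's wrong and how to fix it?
Bug: BETWEEN expects the lower bound first; with 881.39 AND 22.61 the range is empty

Fix: Swap the bounds so the smaller value comes first

Corrected query:
SELECT id, name, price FROM products WHERE price BETWEEN 22.61 AND 881.39

Result:
id | name     | price 
---+----------+-------
2  | Helmet   | 317.42
3  | Rope     | 475.54
4  | Dumbbell | 860.07
7  | Racket   | 262.5 
9  | Helmet   | 705.83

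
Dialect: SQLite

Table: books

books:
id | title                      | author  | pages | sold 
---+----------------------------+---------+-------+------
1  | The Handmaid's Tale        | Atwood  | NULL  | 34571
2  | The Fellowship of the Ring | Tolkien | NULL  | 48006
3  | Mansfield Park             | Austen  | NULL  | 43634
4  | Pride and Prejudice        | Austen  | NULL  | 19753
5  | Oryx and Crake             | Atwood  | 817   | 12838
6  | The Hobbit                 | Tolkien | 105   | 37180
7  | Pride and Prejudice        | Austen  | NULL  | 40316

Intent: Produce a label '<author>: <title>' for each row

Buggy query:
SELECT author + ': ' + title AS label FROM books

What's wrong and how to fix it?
Bug: SQLite uses || for string concatenation; + coerces text to numbers (yielding 0)

Fix: Replace + with || to concatenate text

Corrected query:
SELECT author || ': ' || title AS label FROM books

Result:
label                              
-----------------------------------
Atwood: The Handmaid's Tale        
Tolkien: The Fellowship of the Ring
Austen: Mansfield Park             
Austen: Pride and Prejudice        
Atwood: Oryx and Crake             
Tolkien: The Hobbit                
Austen: Pride and Prejudice        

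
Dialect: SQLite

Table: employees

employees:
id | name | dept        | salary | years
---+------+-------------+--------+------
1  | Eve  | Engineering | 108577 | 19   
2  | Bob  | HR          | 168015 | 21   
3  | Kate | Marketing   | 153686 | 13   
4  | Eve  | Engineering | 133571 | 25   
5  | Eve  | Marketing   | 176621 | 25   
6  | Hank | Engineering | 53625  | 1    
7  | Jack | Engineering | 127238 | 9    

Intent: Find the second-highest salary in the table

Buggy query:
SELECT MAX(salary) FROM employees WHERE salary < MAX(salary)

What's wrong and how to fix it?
Bug: MAX(salary) on the right of the comparison is an aggregate-in-WHERE error

Fix: Compute the overall MAX in a subquery, then take MAX of rows below it

Corrected query:
SELECT MAX(salary) FROM employees WHERE salary < (SELECT MAX(salary) FROM employees)

Result:
MAX(salary)
-----------
168015     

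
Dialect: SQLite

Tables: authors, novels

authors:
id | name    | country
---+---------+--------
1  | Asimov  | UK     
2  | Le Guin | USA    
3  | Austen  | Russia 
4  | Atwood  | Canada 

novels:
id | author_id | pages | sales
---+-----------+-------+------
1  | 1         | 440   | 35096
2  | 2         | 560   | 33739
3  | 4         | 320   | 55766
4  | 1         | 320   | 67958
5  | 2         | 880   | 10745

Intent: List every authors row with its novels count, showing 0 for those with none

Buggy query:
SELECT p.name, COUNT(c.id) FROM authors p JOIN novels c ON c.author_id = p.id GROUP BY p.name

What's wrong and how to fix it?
Bug: An inner join excludes parents with zero children

Fix: Use LEFT JOIN so parents without children still appear (COUNT(c.id) gives 0)

Corrected query:
SELECT p.name, COUNT(c.id) FROM authors p LEFT JOIN novels c ON c.author_id = p.id GROUP BY p.name

Result:
name    | COUNT(c.id)
--------+------------
Asimov  | 2          
Atwood  | 1          
Austen  | 0          
Le Guin | 2          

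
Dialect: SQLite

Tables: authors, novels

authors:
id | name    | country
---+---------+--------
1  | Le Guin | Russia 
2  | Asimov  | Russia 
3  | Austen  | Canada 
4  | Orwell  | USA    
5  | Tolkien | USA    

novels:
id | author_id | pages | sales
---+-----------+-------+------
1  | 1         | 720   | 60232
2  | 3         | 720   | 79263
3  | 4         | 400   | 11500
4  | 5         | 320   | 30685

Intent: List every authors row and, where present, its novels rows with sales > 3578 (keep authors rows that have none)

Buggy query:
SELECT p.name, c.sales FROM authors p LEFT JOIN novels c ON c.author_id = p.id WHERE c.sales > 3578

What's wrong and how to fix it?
Bug: A WHERE condition on the right-hand table after LEFT JOIN drops unmatched parents

Fix: Move the right-table condition into the ON clause so unmatched parents are kept

Corrected query:
SELECT p.name, c.sales FROM authors p LEFT JOIN novels c ON c.author_id = p.id AND c.sales > 3578

Result:
name    | sales
--------+------
Le Guin | 60232
Asimov  | NULL 
Austen  | 79263
Orwell  | 11500
Tolkien | 30685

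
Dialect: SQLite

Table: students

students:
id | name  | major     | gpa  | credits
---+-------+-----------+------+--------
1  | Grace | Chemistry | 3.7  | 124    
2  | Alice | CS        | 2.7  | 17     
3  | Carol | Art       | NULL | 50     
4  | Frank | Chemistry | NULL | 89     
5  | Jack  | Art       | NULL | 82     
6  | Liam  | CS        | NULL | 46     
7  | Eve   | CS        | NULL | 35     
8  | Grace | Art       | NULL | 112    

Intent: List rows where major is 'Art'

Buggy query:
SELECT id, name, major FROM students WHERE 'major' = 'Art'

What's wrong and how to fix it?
Bug: 'major' in single quotes is a string literal, not the column; the comparison is literal-vs-literal and never true

Fix: Reference the column as major without single quotes

Corrected query:
SELECT id, name, major FROM students WHERE major = 'Art'

Result:
id | name  | major
---+-------+------
3  | Carol | Art  
5  | Jack  | Art  
8  | Grace | Art  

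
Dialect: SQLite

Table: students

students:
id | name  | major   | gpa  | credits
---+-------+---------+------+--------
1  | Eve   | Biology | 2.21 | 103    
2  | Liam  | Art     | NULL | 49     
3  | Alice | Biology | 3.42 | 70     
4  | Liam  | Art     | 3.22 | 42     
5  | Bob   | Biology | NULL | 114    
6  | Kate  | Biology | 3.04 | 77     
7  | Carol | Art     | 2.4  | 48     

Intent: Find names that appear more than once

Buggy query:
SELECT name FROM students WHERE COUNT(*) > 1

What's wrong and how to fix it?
Bug: COUNT(*) is an aggregate and cannot be used in WHERE

Fix: Group first, then use HAVING for the count condition

Corrected query:
SELECT name FROM students GROUP BY name HAVING COUNT(*) > 1

Result:
name
----
Liam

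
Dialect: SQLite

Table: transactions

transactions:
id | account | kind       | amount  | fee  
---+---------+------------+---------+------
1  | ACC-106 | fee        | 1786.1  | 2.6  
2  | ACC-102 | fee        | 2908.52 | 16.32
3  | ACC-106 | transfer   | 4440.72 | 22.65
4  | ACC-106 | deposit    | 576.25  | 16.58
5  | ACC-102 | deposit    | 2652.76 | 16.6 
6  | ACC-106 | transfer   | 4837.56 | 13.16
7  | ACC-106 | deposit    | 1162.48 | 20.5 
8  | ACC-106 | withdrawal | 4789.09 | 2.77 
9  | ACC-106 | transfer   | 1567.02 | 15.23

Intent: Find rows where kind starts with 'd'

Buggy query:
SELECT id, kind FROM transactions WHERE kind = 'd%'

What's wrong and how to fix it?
Bug: Wildcards only work with LIKE; '=' treats '%' as a literal character

Fix: Use LIKE for wildcard pattern matching

Corrected query:
SELECT id, kind FROM transactions WHERE kind LIKE 'd%'

Result:
id | kind   
---+--------
4  | deposit
5  | deposit
7  | deposit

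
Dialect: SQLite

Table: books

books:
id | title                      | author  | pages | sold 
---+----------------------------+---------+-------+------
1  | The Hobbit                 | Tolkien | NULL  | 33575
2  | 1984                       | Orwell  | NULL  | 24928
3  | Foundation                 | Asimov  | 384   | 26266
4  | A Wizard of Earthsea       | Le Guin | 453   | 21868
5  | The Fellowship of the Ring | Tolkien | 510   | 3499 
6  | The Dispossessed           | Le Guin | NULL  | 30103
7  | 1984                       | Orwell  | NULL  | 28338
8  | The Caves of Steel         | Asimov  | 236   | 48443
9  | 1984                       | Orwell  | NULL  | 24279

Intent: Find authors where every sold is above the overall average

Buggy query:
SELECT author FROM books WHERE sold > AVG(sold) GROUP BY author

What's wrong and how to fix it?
Bug: WHERE evaluates per row before aggregation, so AVG() is unavailable

Fix: Use a subquery for AVG and a HAVING MIN(...) filter so the condition holds for every row in the group

Corrected query:
SELECT author FROM books GROUP BY author HAVING MIN(sold) > (SELECT AVG(sold) FROM books)

Result:
(no rows)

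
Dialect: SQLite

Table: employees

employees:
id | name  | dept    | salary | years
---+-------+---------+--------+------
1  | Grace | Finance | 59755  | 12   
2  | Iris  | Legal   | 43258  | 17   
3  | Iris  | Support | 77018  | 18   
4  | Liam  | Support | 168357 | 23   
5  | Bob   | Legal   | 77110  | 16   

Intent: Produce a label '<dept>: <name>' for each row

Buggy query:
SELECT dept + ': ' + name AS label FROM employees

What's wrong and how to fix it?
Bug: SQLite uses || for string concatenation; + coerces text to numbers (yielding 0)

Fix: Use the || operator for string concatenation

Corrected query:
SELECT dept || ': ' || name AS label FROM employees

Result:
label         
--------------
Finance: Grace
Legal: Iris   
Support: Iris 
Support: Liam 
Legal: Bob    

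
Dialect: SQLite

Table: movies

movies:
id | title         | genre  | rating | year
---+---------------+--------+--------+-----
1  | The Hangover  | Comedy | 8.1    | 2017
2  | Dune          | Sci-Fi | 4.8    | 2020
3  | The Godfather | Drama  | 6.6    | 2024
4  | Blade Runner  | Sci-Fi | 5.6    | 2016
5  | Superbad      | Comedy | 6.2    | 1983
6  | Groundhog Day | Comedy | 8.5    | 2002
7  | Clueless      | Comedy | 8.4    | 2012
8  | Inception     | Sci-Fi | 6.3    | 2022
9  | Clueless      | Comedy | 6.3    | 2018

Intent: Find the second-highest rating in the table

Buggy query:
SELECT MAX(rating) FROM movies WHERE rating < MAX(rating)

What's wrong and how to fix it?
Bug: The inner MAX is an aggregate inside WHERE, which is not allowed

Fix: Compute the overall MAX in a subquery, then take MAX of rows below it

Corrected query:
SELECT MAX(rating) FROM movies WHERE rating < (SELECT MAX(rating) FROM movies)

Result:
MAX(rating)
-----------
8.4        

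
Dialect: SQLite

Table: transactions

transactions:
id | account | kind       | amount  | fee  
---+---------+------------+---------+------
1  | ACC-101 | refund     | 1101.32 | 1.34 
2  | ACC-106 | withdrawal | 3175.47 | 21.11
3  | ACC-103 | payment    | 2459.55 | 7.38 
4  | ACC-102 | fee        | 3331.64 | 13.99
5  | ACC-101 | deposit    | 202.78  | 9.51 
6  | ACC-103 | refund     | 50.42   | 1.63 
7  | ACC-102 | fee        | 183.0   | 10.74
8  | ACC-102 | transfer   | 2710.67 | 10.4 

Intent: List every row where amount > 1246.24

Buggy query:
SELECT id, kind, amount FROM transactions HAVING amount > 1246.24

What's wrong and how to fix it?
Bug: This is a non-aggregate query (no GROUP BY, no aggregates), so in SQLite the HAVING clause is invalid here; a row-level condition belongs in WHERE

Fix: Replace HAVING with WHERE since the condition applies to individual rows

Corrected query:
SELECT id, kind, amount FROM transactions WHERE amount > 1246.24

Result:
id | kind       | amount 
---+------------+--------
2  | withdrawal | 3175.47
3  | payment    | 2459.55
4  | fee        | 3331.64
8  | transfer   | 2710.67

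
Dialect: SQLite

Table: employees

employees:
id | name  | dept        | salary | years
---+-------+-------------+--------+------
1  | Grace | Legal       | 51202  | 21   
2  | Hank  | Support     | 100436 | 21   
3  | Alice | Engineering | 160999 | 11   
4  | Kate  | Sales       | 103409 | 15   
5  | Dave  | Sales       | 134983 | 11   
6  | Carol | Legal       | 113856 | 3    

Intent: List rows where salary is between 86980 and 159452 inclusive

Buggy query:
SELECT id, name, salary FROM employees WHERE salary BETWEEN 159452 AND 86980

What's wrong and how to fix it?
Bug: BETWEEN expects the lower bound first; with 159452 AND 86980 the range is empty

Fix: Write BETWEEN 86980 AND 159452

Corrected query:
SELECT id, name, salary FROM employees WHERE salary BETWEEN 86980 AND 159452

Result:
id | name  | salary
---+-------+-------
2  | Hank  | 100436
4  | Kate  | 103409
5  | Dave  | 134983
6  | Carol | 113856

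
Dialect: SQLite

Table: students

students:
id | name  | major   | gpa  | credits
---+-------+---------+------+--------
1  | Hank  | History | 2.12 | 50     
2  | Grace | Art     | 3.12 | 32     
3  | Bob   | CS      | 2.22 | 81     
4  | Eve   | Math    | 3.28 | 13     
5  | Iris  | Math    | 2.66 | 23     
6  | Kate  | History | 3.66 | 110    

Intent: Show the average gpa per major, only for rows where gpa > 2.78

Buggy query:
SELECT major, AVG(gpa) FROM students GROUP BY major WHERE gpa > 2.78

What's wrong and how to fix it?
Bug: Row-level WHERE must come before GROUP BY in the clause order

Fix: Place WHERE between FROM and GROUP BY

Corrected query:
SELECT major, AVG(gpa) FROM students WHERE gpa > 2.78 GROUP BY major

Result:
major   | AVG(gpa)
--------+---------
Art     | 3.12    
History | 3.66    
Math    | 3.28    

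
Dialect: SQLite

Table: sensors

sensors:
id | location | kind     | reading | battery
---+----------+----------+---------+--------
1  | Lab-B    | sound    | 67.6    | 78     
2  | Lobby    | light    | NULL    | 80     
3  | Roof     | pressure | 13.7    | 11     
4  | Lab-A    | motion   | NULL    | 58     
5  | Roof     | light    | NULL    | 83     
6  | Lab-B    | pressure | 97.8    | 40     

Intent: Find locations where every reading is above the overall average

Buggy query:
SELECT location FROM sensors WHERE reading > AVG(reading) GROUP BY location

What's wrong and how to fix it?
Bug: AVG() is an aggregate; it can't sit directly in WHERE

Fix: Compute the overall average in a scalar subquery and compare each group's MIN against it in HAVING

Corrected query:
SELECT location FROM sensors GROUP BY location HAVING MIN(reading) > (SELECT AVG(reading) FROM sensors)

Result:
location
--------
Lab-B   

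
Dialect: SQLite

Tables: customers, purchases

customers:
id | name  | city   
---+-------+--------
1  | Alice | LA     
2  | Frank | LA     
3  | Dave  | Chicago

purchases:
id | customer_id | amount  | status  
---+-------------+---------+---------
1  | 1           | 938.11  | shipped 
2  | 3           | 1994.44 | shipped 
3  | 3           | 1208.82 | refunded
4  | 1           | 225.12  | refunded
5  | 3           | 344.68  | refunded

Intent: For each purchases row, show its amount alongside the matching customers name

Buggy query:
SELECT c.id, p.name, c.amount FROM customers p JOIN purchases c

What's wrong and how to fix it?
Bug: Missing join condition: each purchases row is matched to all customers rows instead of just its own

Fix: Specify the join condition linking the foreign key to the parent id

Corrected query:
SELECT c.id, p.name, c.amount FROM customers p JOIN purchases c ON c.customer_id = p.id

Result:
id | name  | amount 
---+-------+--------
1  | Alice | 938.11 
2  | Dave  | 1994.44
3  | Dave  | 1208.82
4  | Alice | 225.12 
5  | Dave  | 344.68 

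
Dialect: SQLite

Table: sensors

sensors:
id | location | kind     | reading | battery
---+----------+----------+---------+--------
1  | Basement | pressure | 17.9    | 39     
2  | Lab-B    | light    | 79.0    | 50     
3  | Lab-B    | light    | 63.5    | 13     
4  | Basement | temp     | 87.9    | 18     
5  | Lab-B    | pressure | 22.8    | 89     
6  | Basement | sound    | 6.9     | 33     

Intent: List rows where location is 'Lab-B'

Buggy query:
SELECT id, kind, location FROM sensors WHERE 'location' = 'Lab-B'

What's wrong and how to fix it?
Bug: Single quotes denote string literals in SQL; the column name is being compared as a constant string

Fix: Remove the quotes around the column name (or use double quotes for an identifier)

Corrected query:
SELECT id, kind, location FROM sensors WHERE location = 'Lab-B'

Result:
id | kind     | location
---+----------+---------
2  | light    | Lab-B   
3  | light    | Lab-B   
5  | pressure | Lab-B   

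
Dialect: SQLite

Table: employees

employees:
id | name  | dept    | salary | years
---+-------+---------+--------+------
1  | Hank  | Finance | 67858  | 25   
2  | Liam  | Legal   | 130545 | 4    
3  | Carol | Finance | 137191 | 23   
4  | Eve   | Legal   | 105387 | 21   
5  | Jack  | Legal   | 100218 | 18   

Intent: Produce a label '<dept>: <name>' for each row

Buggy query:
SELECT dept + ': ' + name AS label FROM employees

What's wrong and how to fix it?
Bug: SQLite uses || for string concatenation; + coerces text to numbers (yielding 0)

Fix: Replace + with || to concatenate text

Corrected query:
SELECT dept || ': ' || name AS label FROM employees

Result:
label         
--------------
Finance: Hank 
Legal: Liam   
Finance: Carol
Legal: Eve    
Legal: Jack   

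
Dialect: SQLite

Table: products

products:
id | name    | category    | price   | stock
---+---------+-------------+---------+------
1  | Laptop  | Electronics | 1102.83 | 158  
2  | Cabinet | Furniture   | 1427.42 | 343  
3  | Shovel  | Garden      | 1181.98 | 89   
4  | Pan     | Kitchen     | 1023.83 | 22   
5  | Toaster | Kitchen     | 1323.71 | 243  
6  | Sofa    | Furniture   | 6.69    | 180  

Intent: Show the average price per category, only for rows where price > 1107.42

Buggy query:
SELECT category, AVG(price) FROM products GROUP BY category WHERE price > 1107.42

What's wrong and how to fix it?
Bug: WHERE cannot follow GROUP BY

Fix: Place WHERE between FROM and GROUP BY

Corrected query:
SELECT category, AVG(price) FROM products WHERE price > 1107.42 GROUP BY category

Result:
category  | AVG(price)
----------+-----------
Furniture | 1427.42   
Garden    | 1181.98   
Kitchen   | 1323.71   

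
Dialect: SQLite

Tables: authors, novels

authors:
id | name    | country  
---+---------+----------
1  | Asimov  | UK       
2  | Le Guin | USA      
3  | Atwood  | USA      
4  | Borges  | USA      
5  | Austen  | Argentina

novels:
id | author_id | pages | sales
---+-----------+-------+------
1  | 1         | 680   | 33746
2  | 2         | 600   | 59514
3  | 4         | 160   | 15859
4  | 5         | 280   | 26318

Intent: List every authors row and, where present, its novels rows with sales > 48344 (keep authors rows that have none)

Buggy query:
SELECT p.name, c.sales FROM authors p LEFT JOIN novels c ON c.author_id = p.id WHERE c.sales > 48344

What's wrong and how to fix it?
Bug: Filtering c.sales in WHERE discards the NULL rows produced by LEFT JOIN, turning it into an inner join

Fix: Move the right-table condition into the ON clause so unmatched parents are kept

Corrected query:
SELECT p.name, c.sales FROM authors p LEFT JOIN novels c ON c.author_id = p.id AND c.sales > 48344

Result:
name    | sales
--------+------
Asimov  | NULL 
Le Guin | 59514
Atwood  | NULL 
Borges  | NULL 
Austen  | NULL 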